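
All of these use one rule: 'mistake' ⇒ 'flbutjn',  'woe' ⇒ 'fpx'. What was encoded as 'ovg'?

The word is reversed, then every letter is shifted forward by 1.
Reversing it on ovg: shift back: o−1=n, v−1=u, g−1=f → nuf; then reverse → fun.

fun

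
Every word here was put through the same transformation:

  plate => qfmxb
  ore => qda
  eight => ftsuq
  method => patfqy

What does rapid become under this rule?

The output letters match the input read backwards, each shifted +12: plate reversed is etalp. Read the word backwards and shift each letter +12.
Applying it to rapid: reverse → dipar; then shift: d+12=p, i+12=u, p+12=b, a+12=m, r+12=d.

pubmd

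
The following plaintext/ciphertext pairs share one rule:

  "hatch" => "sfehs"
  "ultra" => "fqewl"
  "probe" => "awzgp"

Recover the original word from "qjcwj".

ferry

Shifts by position in hatch: pos 0: h→s (+11), pos 1: a→f (+5), pos 2: t→e (+11), pos 3: c→h (+5) — repeating every 2. It's a Vigenère-style cipher with numeric key [11,5]: position i shifts by key[i mod 2].
Reversing it on qjcwj: q−11=f, j−5=e, c−11=r, w−5=r, j−11=y.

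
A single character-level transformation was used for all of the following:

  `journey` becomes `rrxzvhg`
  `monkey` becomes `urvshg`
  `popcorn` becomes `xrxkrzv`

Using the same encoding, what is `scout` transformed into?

akrxb

The shift depends on letter class: consonant j→r is +8, but vowel o→r is +3. The rule splits by letter class: vowels +3, consonants +8.
On scout: s(cons)+8=a, c(cons)+8=k, o(vowel)+3=r, u(vowel)+3=x, t(cons)+8=b.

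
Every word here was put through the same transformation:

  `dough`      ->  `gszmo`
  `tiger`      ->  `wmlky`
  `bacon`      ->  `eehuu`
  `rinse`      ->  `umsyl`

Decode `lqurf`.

imply

In dough: d→g is +3, o→s is +4, u→z is +5, g→m is +6 — the shift increases by 1 each position. Each letter shifts forward by (position + 3), i.e. 3, 4, 5, … — the shift grows by one for each successive letter.
Reversing it on lqurf: l−3=i, q−4=m, u−5=p, r−6=l, f−7=y.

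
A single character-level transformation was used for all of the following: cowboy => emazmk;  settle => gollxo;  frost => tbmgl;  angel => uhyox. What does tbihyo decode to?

fringe

This is an affine cipher: with a=0,…,z=25, each position x becomes (5x+20) mod 26.
Reversing it on tbihyo: t(19)→21·(19−20)≡5=f; b(1)→21·(1−20)≡17=r; i(8)→21·(8−20)≡8=i; h(7)→21·(7−20)≡13=n; y(24)→21·(24−20)≡6=g; o(14)→21·(14−20)≡4=e (all mod 26).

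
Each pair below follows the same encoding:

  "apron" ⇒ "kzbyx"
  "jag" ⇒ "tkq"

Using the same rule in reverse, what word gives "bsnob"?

rider

Compare letters: a→k is +10, p→z is +10, r→b is +10 — a constant shift. It's a constant shift of +10 (ROT10).
Decoding bsnob: b−10=r, s−10=i, n−10=d, o−10=e, b−10=r.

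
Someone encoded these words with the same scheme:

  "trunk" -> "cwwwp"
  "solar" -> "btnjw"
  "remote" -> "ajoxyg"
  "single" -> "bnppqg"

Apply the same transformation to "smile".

brkuj

The shifts repeat in a cycle of length 3: positions 0,1,… shift by +9, +5, +2, then the pattern repeats.
Applying it to smile: s+9=b, m+5=r, i+2=k, l+9=u, e+5=j.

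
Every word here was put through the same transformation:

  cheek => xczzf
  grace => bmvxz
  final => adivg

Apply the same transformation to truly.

Compare letters: c→x is +21, h→c is +21, e→z is +21 — a constant shift. Each letter is shifted forward by 21 in the alphabet (a Caesar shift of +21).
Applying it to truly: t+21=o, r+21=m, u+21=p, l+21=g, y+21=t.

ompgt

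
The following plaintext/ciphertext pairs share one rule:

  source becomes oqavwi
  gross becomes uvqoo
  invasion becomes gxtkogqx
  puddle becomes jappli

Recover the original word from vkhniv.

This is an affine cipher: with a=0,…,z=25, each position x becomes (19x+10) mod 26.
Decoding vkhniv: v(21)→11·(21−10)≡17=r; k(10)→11·(10−10)≡0=a; h(7)→11·(7−10)≡19=t; n(13)→11·(13−10)≡7=h; i(8)→11·(8−10)≡4=e; v(21)→11·(21−10)≡17=r (all mod 26).

rather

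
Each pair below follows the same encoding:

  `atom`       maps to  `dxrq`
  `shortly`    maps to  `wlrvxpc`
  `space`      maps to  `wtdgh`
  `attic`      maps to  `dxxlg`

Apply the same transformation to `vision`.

zlwlrr

The shift depends on letter class: consonant t→x is +4, but vowel a→d is +3. Vowels shift forward by 3 and consonants shift forward by 4.
On vision: v(cons)+4=z, i(vowel)+3=l, s(cons)+4=w, i(vowel)+3=l, o(vowel)+3=r, n(cons)+4=r.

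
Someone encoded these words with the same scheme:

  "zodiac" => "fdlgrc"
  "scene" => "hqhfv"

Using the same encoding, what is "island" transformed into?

gqdovl

The output letters match the input read backwards, each shifted +3: zodiac reversed is caidoz. The word is reversed, then every letter is shifted forward by 3.
On island: reverse → dnalsi; then shift: d+3=g, n+3=q, a+3=d, l+3=o, s+3=v, i+3=l.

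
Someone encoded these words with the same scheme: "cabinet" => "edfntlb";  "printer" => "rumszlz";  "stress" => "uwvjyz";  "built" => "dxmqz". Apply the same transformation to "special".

The shift increases by 1 at each position, starting from +2: 2, 3, 4, ….
On special: s+2=u, p+3=s, e+4=i, c+5=h, i+6=o, a+7=h, l+8=t.

usihoht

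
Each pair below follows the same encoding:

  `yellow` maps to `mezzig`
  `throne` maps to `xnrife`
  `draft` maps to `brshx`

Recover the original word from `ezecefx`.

element

y(24)→m(12) and e(4)→e(4) fit y≡3x+18 (mod 26); the inverse of 3 mod 26 is 9. Treating letters as 0–25, the rule is x ↦ 3x + 18 (mod 26).
Undoing it on ezecefx: e(4)→9·(4−18)≡4=e; z(25)→9·(25−18)≡11=l; e(4)→9·(4−18)≡4=e; c(2)→9·(2−18)≡12=m; e(4)→9·(4−18)≡4=e; f(5)→9·(5−18)≡13=n; x(23)→9·(23−18)≡19=t (all mod 26).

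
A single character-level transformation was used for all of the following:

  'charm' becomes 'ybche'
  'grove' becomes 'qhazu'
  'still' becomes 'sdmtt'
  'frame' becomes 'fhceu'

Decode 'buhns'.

c(2)→y(24) and h(7)→b(1) fit y≡11x+2 (mod 26); the inverse of 11 mod 26 is 19. Each letter's alphabet position (a=0..z=25) is mapped through 11·x+2 mod 26 — an affine cipher.
Undoing it on buhns: b(1)→19·(1−2)≡7=h; u(20)→19·(20−2)≡4=e; h(7)→19·(7−2)≡17=r; n(13)→19·(13−2)≡1=b; s(18)→19·(18−2)≡18=s (all mod 26).

herbs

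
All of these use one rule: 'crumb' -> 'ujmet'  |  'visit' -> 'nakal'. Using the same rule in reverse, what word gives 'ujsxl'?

Compare letters: c→u is +18, r→j is +18, u→m is +18 — a constant shift. This is a Caesar cipher with shift 18.
Reversing it on ujsxl: u−18=c, j−18=r, s−18=a, x−18=f, l−18=t.

craft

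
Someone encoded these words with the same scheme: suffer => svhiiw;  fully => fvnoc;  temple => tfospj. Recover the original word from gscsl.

graph

In suffer: s→s is +0, u→v is +1, f→h is +2, f→i is +3 — the shift increases by 1 each position. Letter i (0-indexed) is shifted by i+0, so successive shifts are 0, 1, 2, ….
Undoing it on gscsl: g−0=g, s−1=r, c−2=a, s−3=p, l−4=h.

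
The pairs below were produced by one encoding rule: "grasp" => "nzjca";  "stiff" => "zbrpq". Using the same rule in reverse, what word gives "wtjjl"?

In grasp: g→n is +7, r→z is +8, a→j is +9, s→c is +10 — the shift increases by 1 each position. The shift increases by 1 at each position, starting from +7: 7, 8, 9, ….
Decoding wtjjl: w−7=p, t−8=l, j−9=a, j−10=z, l−11=a.

plaza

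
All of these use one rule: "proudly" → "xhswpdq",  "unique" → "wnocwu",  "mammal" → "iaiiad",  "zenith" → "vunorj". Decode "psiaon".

domain

p(15)→x(23) and r(17)→h(7) fit y≡5x+0 (mod 26); the inverse of 5 mod 26 is 21. This is an affine cipher: with a=0,…,z=25, each position x becomes (5x+0) mod 26.
Reversing it on psiaon: p(15)→21·(15−0)≡3=d; s(18)→21·(18−0)≡14=o; i(8)→21·(8−0)≡12=m; a(0)→21·(0−0)≡0=a; o(14)→21·(14−0)≡8=i; n(13)→21·(13−0)≡13=n (all mod 26).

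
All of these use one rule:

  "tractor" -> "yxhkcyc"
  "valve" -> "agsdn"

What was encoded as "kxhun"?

frame

In tractor: t→y is +5, r→x is +6, a→h is +7, c→k is +8 — the shift increases by 1 each position. Each letter shifts forward by (position + 5), i.e. 5, 6, 7, … — the shift grows by one for each successive letter.
Reversing it on kxhun: k−5=f, x−6=r, h−7=a, u−8=m, n−9=e.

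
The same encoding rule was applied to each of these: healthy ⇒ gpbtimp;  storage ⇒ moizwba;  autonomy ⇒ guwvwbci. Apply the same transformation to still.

The output letters match the input read backwards, each shifted +8: healthy reversed is yhtlaeh. Read the word backwards and shift each letter +8.
On still: reverse → llits; then shift: l+8=t, l+8=t, i+8=q, t+8=b, s+8=a.

ttqba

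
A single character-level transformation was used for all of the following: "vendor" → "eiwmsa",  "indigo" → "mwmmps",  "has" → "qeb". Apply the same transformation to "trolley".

casuuih

The shift depends on letter class: consonant v→e is +9, but vowel e→i is +4. The rule splits by letter class: vowels +4, consonants +9.
On trolley: t(cons)+9=c, r(cons)+9=a, o(vowel)+4=s, l(cons)+9=u, l(cons)+9=u, e(vowel)+4=i, y(cons)+9=h.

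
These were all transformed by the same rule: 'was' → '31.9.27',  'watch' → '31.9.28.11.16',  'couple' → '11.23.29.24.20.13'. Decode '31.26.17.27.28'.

Each letter is replaced by its alphabet position (a=1..z=26) + 8.
Decoding 31.26.17.27.28: 31→(31−8)÷1=23=w, 26→(26−8)÷1=18=r, 17→(17−8)÷1=9=i, 27→(27−8)÷1=19=s, 28→(28−8)÷1=20=t.

wrist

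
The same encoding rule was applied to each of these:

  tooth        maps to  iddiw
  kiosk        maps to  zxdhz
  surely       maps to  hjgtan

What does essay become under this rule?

Compare letters: t→i is +15, o→d is +15, o→d is +15 — a constant shift. Every letter moves 15 places later in the alphabet, wrapping around z→a.
For essay: e+15=t, s+15=h, s+15=h, a+15=p, y+15=n.

thhpn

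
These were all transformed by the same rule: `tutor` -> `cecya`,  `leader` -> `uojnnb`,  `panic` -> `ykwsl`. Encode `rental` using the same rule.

A repeating key of period 2 is used — shifts +9, +10 over and over.
For rental: r+9=a, e+10=o, n+9=w, t+10=d, a+9=j, l+10=v.

aowdjv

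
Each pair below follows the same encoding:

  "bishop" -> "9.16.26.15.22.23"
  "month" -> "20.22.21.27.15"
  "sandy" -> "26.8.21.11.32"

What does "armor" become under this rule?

8.25.20.22.25

b is letter #2 and maps to 9: an offset of 7. The number is (letter's place in the alphabet, a=1) + 7.
For armor: a=1→8, r=18→25, m=13→20, o=15→22, r=18→25.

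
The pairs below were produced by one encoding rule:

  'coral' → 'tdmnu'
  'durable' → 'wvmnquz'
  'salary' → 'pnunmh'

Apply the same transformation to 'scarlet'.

ptnmuzs

Treating letters as 0–25, the rule is x ↦ 3x + 13 (mod 26).
For scarlet: s(18)→3·18+13≡15=p; c(2)→3·2+13≡19=t; a(0)→3·0+13≡13=n; r(17)→3·17+13≡12=m; l(11)→3·11+13≡20=u; e(4)→3·4+13≡25=z; t(19)→3·19+13≡18=s (all mod 26).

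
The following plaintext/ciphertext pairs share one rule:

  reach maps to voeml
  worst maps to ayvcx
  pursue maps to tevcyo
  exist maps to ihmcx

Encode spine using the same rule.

It's a Vigenère-style cipher with numeric key [4,10]: position i shifts by key[i mod 2].
Applying it to spine: s+4=w, p+10=z, i+4=m, n+10=x, e+4=i.

wzmxi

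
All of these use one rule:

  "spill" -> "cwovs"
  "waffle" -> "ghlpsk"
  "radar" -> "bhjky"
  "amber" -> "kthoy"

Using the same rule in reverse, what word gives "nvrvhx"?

dollar

A repeating key of period 3 is used — shifts +10, +7, +6 over and over.
Decoding nvrvhx: n−10=d, v−7=o, r−6=l, v−10=l, h−7=a, x−6=r.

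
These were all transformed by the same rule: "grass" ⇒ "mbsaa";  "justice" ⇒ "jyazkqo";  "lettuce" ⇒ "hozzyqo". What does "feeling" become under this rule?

g(6)→m(12) and r(17)→b(1) fit y≡25x+18 (mod 26); the inverse of 25 mod 26 is 25. Treating letters as 0–25, the rule is x ↦ 25x + 18 (mod 26).
On feeling: f(5)→25·5+18≡13=n; e(4)→25·4+18≡14=o; e(4)→25·4+18≡14=o; l(11)→25·11+18≡7=h; i(8)→25·8+18≡10=k; n(13)→25·13+18≡5=f; g(6)→25·6+18≡12=m (all mod 26).

noohkfm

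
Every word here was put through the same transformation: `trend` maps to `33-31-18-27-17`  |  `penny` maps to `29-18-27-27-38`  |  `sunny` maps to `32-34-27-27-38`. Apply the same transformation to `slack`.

32-25-14-16-24

t is letter #20 and maps to 33: an offset of 13. Each letter is replaced by its alphabet position (a=1..z=26) + 13.
For slack: s=19→32, l=12→25, a=1→14, c=3→16, k=11→24.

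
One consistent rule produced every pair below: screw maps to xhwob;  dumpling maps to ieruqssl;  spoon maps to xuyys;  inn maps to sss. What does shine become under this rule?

xmsso

The shift depends on letter class: consonant s→x is +5, but vowel e→o is +10. The rule splits by letter class: vowels +10, consonants +5.
Applying it to shine: s(cons)+5=x, h(cons)+5=m, i(vowel)+10=s, n(cons)+5=s, e(vowel)+10=o.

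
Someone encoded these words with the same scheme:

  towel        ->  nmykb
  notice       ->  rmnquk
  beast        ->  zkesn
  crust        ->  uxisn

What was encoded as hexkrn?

t(19)→n(13) and o(14)→m(12) fit y≡21x+4 (mod 26); the inverse of 21 mod 26 is 5. Each letter's alphabet position (a=0..z=25) is mapped through 21·x+4 mod 26 — an affine cipher.
Reversing it on hexkrn: h(7)→5·(7−4)≡15=p; e(4)→5·(4−4)≡0=a; x(23)→5·(23−4)≡17=r; k(10)→5·(10−4)≡4=e; r(17)→5·(17−4)≡13=n; n(13)→5·(13−4)≡19=t (all mod 26).

parent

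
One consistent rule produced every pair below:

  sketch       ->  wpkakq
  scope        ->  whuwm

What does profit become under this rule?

In sketch: s→w is +4, k→p is +5, e→k is +6, t→a is +7 — the shift increases by 1 each position. The shift increases by 1 at each position, starting from +4: 4, 5, 6, ….
Applying it to profit: p+4=t, r+5=w, o+6=u, f+7=m, i+8=q, t+9=c.

twumqc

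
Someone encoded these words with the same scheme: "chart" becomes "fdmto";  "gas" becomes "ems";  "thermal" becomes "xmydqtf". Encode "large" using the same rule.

qsdmx

The output letters match the input read backwards, each shifted +12: chart reversed is trahc. Read the word backwards and shift each letter +12.
On large: reverse → egral; then shift: e+12=q, g+12=s, r+12=d, a+12=m, l+12=x.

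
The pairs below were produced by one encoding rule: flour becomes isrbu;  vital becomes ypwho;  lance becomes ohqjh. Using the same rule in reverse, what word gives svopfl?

police

Shifts by position in flour: pos 0: f→i (+3), pos 1: l→s (+7), pos 2: o→r (+3), pos 3: u→b (+7) — repeating every 2. The shifts repeat in a cycle of length 2: positions 0,1,… shift by +3, +7, then the pattern repeats.
Decoding svopfl: s−3=p, v−7=o, o−3=l, p−7=i, f−3=c, l−7=e.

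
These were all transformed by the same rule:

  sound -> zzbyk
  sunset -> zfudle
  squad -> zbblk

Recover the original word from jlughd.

Shifts by position in sound: pos 0: s→z (+7), pos 1: o→z (+11), pos 2: u→b (+7), pos 3: n→y (+11) — repeating every 2. The shifts repeat in a cycle of length 2: positions 0,1,… shift by +7, +11, then the pattern repeats.
Reversing it on jlughd: j−7=c, l−11=a, u−7=n, g−11=v, h−7=a, d−11=s.

canvas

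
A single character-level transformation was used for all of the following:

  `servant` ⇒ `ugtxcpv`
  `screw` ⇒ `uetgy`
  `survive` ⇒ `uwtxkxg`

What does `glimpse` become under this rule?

inkorug

Compare letters: s→u is +2, e→g is +2, r→t is +2 — a constant shift. Every letter moves 2 places later in the alphabet, wrapping around z→a.
On glimpse: g+2=i, l+2=n, i+2=k, m+2=o, p+2=r, s+2=u, e+2=g.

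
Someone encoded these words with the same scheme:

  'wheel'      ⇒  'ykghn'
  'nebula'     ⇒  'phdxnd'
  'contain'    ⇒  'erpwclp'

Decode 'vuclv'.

trait

It's a Vigenère-style cipher with numeric key [2,3]: position i shifts by key[i mod 2].
Undoing it on vuclv: v−2=t, u−3=r, c−2=a, l−3=i, v−2=t.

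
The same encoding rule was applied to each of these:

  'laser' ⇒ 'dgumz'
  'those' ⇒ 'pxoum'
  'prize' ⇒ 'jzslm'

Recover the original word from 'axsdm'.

l(11)→d(3) and a(0)→g(6) fit y≡21x+6 (mod 26); the inverse of 21 mod 26 is 5. Each letter's alphabet position (a=0..z=25) is mapped through 21·x+6 mod 26 — an affine cipher.
Decoding axsdm: a(0)→5·(0−6)≡22=w; x(23)→5·(23−6)≡7=h; s(18)→5·(18−6)≡8=i; d(3)→5·(3−6)≡11=l; m(12)→5·(12−6)≡4=e (all mod 26).

while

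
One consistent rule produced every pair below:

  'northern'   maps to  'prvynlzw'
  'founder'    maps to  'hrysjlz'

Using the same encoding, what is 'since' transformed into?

ulrhk

In northern: n→p is +2, o→r is +3, r→v is +4, t→y is +5 — the shift increases by 1 each position. The shift increases by 1 at each position, starting from +2: 2, 3, 4, ….
For since: s+2=u, i+3=l, n+4=r, c+5=h, e+6=k.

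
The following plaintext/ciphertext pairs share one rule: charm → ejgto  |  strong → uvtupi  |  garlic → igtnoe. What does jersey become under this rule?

lktuka

The shift depends on letter class: consonant c→e is +2, but vowel a→g is +6. Vowels shift forward by 6 and consonants shift forward by 2.
On jersey: j(cons)+2=l, e(vowel)+6=k, r(cons)+2=t, s(cons)+2=u, e(vowel)+6=k, y(cons)+2=a.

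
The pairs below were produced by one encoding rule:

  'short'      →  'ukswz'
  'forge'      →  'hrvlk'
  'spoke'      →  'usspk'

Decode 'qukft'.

organ

In short: s→u is +2, h→k is +3, o→s is +4, r→w is +5 — the shift increases by 1 each position. The shift increases by 1 at each position, starting from +2: 2, 3, 4, ….
Decoding qukft: q−2=o, u−3=r, k−4=g, f−5=a, t−6=n.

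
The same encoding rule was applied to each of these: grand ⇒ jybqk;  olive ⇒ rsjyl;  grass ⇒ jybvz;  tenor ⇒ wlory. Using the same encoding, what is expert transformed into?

Shifts by position in grand: pos 0: g→j (+3), pos 1: r→y (+7), pos 2: a→b (+1), pos 3: n→q (+3), pos 4: d→k (+7) — repeating every 3. It's a Vigenère-style cipher with numeric key [3,7,1]: position i shifts by key[i mod 3].
Applying it to expert: e+3=h, x+7=e, p+1=q, e+3=h, r+7=y, t+1=u.

heqhyu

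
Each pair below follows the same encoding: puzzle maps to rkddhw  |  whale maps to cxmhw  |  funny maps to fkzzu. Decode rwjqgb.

permit

p(15)→r(17) and u(20)→k(10) fit y≡9x+12 (mod 26); the inverse of 9 mod 26 is 3. This is an affine cipher: with a=0,…,z=25, each position x becomes (9x+12) mod 26.
Decoding rwjqgb: r(17)→3·(17−12)≡15=p; w(22)→3·(22−12)≡4=e; j(9)→3·(9−12)≡17=r; q(16)→3·(16−12)≡12=m; g(6)→3·(6−12)≡8=i; b(1)→3·(1−12)≡19=t (all mod 26).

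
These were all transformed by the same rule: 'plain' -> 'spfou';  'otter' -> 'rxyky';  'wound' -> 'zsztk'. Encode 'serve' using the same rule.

Letter i (0-indexed) is shifted by i+3, so successive shifts are 3, 4, 5, ….
For serve: s+3=v, e+4=i, r+5=w, v+6=b, e+7=l.

viwbl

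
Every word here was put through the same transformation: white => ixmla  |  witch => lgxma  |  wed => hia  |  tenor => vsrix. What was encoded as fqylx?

thumb

The output letters match the input read backwards, each shifted +4: white reversed is etihw. Two steps: reverse the string, then apply a Caesar shift of +4.
Undoing it on fqylx: shift back: f−4=b, q−4=m, y−4=u, l−4=h, x−4=t → bmuht; then reverse → thumb.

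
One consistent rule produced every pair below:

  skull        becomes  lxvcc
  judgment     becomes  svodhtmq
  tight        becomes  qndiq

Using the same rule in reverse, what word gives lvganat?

survive

s(18)→l(11) and k(10)→x(23) fit y≡5x+25 (mod 26); the inverse of 5 mod 26 is 21. This is an affine cipher: with a=0,…,z=25, each position x becomes (5x+25) mod 26.
Decoding lvganat: l(11)→21·(11−25)≡18=s; v(21)→21·(21−25)≡20=u; g(6)→21·(6−25)≡17=r; a(0)→21·(0−25)≡21=v; n(13)→21·(13−25)≡8=i; a(0)→21·(0−25)≡21=v; t(19)→21·(19−25)≡4=e (all mod 26).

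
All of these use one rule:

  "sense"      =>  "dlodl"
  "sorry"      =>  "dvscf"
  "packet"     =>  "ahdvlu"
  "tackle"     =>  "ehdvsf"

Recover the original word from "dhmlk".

The shifts repeat in a cycle of length 3: positions 0,1,… shift by +11, +7, +1, then the pattern repeats.
Decoding dhmlk: d−11=s, h−7=a, m−1=l, l−11=a, k−7=d.

salad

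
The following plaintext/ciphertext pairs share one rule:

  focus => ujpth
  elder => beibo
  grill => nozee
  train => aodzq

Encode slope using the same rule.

f(5)→u(20) and o(14)→j(9) fit y≡19x+3 (mod 26); the inverse of 19 mod 26 is 11. This is an affine cipher: with a=0,…,z=25, each position x becomes (19x+3) mod 26.
On slope: s(18)→19·18+3≡7=h; l(11)→19·11+3≡4=e; o(14)→19·14+3≡9=j; p(15)→19·15+3≡2=c; e(4)→19·4+3≡1=b (all mod 26).

hejcb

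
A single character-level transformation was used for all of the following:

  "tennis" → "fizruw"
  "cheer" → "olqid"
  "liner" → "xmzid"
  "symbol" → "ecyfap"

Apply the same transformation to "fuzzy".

ryldk

Shifts by position in tennis: pos 0: t→f (+12), pos 1: e→i (+4), pos 2: n→z (+12), pos 3: n→r (+4) — repeating every 2. It's a Vigenère-style cipher with numeric key [12,4]: position i shifts by key[i mod 2].
For fuzzy: f+12=r, u+4=y, z+12=l, z+4=d, y+12=k.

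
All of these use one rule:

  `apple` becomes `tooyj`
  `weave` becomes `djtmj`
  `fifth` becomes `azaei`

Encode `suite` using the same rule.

nvzej

a(0)→t(19) and p(15)→o(14) fit y≡17x+19 (mod 26); the inverse of 17 mod 26 is 23. Each letter's alphabet position (a=0..z=25) is mapped through 17·x+19 mod 26 — an affine cipher.
Applying it to suite: s(18)→17·18+19≡13=n; u(20)→17·20+19≡21=v; i(8)→17·8+19≡25=z; t(19)→17·19+19≡4=e; e(4)→17·4+19≡9=j (all mod 26).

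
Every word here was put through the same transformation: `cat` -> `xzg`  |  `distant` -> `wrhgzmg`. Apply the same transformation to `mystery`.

Each pair mirrors across the alphabet (c↔x, a↔z, t↔g): positions sum to 25. Letters are reflected about the middle of the alphabet (position → 25−position): Atbash.
Applying it to mystery: m↔n, y↔b, s↔h, t↔g, e↔v, r↔i, y↔b.

nbhgvib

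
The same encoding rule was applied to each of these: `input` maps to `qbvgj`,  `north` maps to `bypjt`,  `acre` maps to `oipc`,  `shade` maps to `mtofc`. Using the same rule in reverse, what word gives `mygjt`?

Each letter's alphabet position (a=0..z=25) is mapped through 23·x+14 mod 26 — an affine cipher.
Reversing it on mygjt: m(12)→17·(12−14)≡18=s; y(24)→17·(24−14)≡14=o; g(6)→17·(6−14)≡20=u; j(9)→17·(9−14)≡19=t; t(19)→17·(19−14)≡7=h (all mod 26).

south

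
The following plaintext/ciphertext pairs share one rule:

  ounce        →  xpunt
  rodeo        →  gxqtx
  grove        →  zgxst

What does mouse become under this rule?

rxpjt

o(14)→x(23) and u(20)→p(15) fit y≡3x+7 (mod 26); the inverse of 3 mod 26 is 9. Treating letters as 0–25, the rule is x ↦ 3x + 7 (mod 26).
For mouse: m(12)→3·12+7≡17=r; o(14)→3·14+7≡23=x; u(20)→3·20+7≡15=p; s(18)→3·18+7≡9=j; e(4)→3·4+7≡19=t (all mod 26).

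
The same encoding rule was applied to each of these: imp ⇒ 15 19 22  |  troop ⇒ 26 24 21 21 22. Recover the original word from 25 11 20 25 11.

i is letter #9 and maps to 15: an offset of 6. Letters become their 1-based position plus 6 (so a→7, b→8, …).
Reversing it on 25 11 20 25 11: 25→(25−6)÷1=19=s, 11→(11−6)÷1=5=e, 20→(20−6)÷1=14=n, 25→(25−6)÷1=19=s, 11→(11−6)÷1=5=e.

sense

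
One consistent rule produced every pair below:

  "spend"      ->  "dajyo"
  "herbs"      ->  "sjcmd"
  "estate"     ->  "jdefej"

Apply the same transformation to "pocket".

The shift depends on letter class: consonant s→d is +11, but vowel e→j is +5. Two shifts are in play — +5 for a/e/i/o/u, +11 for every other letter.
Applying it to pocket: p(cons)+11=a, o(vowel)+5=t, c(cons)+11=n, k(cons)+11=v, e(vowel)+5=j, t(cons)+11=e.

atnvje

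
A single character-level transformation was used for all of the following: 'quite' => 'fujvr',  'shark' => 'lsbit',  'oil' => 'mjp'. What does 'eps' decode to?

rod

The output letters match the input read backwards, each shifted +1: quite reversed is etiuq. The word is reversed, then every letter is shifted forward by 1.
Reversing it on eps: shift back: e−1=d, p−1=o, s−1=r → dor; then reverse → rod.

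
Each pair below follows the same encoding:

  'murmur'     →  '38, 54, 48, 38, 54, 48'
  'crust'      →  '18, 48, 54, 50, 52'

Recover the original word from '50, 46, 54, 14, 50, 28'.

With a=1..z=26, the number is 2·pos + 12.
Decoding 50, 46, 54, 14, 50, 28: 50→(50−12)÷2=19=s, 46→(46−12)÷2=17=q, 54→(54−12)÷2=21=u, 14→(14−12)÷2=1=a, 50→(50−12)÷2=19=s, 28→(28−12)÷2=8=h.

squash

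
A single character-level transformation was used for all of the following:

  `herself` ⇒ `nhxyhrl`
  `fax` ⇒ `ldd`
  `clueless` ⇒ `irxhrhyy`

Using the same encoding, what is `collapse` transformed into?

The shift depends on letter class: consonant h→n is +6, but vowel e→h is +3. Vowels shift forward by 3 and consonants shift forward by 6.
For collapse: c(cons)+6=i, o(vowel)+3=r, l(cons)+6=r, l(cons)+6=r, a(vowel)+3=d, p(cons)+6=v, s(cons)+6=y, e(vowel)+3=h.

irrrdvyh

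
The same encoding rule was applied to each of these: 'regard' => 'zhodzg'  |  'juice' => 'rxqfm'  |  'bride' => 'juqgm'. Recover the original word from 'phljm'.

hedge

A repeating key of period 2 is used — shifts +8, +3 over and over.
Reversing it on phljm: p−8=h, h−3=e, l−8=d, j−3=g, m−8=e.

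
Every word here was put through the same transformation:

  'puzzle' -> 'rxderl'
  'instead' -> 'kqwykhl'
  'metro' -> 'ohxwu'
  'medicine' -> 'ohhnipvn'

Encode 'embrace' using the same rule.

gpfwgjm

In puzzle: p→r is +2, u→x is +3, z→d is +4, z→e is +5 — the shift increases by 1 each position. Each letter shifts forward by (position + 2), i.e. 2, 3, 4, … — the shift grows by one for each successive letter.
On embrace: e+2=g, m+3=p, b+4=f, r+5=w, a+6=g, c+7=j, e+8=m.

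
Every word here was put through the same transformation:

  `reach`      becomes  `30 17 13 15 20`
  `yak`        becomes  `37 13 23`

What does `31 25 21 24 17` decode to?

r is letter #18 and maps to 30: an offset of 12. Each letter is replaced by its alphabet position (a=1..z=26) + 12.
Undoing it on 31 25 21 24 17: 31→(31−12)÷1=19=s, 25→(25−12)÷1=13=m, 21→(21−12)÷1=9=i, 24→(24−12)÷1=12=l, 17→(17−12)÷1=5=e.

smile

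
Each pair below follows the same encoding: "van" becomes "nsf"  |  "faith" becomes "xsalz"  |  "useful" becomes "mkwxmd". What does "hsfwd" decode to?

panel

Compare letters: v→n is +18, a→s is +18, n→f is +18 — a constant shift. It's a constant shift of +18 (ROT18).
Undoing it on hsfwd: h−18=p, s−18=a, f−18=n, w−18=e, d−18=l.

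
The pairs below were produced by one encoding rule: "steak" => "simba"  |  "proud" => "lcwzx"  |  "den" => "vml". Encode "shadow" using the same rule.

ewlipa

The output letters match the input read backwards, each shifted +8: steak reversed is kaets. Read the word backwards and shift each letter +8.
Applying it to shadow: reverse → wodahs; then shift: w+8=e, o+8=w, d+8=l, a+8=i, h+8=p, s+8=a.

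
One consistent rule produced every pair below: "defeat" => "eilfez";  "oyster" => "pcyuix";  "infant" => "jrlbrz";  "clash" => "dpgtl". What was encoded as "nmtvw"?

Shifts by position in defeat: pos 0: d→e (+1), pos 1: e→i (+4), pos 2: f→l (+6), pos 3: e→f (+1), pos 4: a→e (+4), pos 5: t→z (+6) — repeating every 3. The shifts repeat in a cycle of length 3: positions 0,1,… shift by +1, +4, +6, then the pattern repeats.
Reversing it on nmtvw: n−1=m, m−4=i, t−6=n, v−1=u, w−4=s.

minus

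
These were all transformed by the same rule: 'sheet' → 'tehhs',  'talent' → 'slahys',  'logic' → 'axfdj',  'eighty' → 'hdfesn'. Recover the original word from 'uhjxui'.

record

s(18)→t(19) and h(7)→e(4) fit y≡25x+11 (mod 26); the inverse of 25 mod 26 is 25. Each letter's alphabet position (a=0..z=25) is mapped through 25·x+11 mod 26 — an affine cipher.
Undoing it on uhjxui: u(20)→25·(20−11)≡17=r; h(7)→25·(7−11)≡4=e; j(9)→25·(9−11)≡2=c; x(23)→25·(23−11)≡14=o; u(20)→25·(20−11)≡17=r; i(8)→25·(8−11)≡3=d (all mod 26).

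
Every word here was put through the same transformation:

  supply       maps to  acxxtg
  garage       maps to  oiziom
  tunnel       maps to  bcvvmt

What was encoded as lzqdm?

Compare letters: s→a is +8, u→c is +8, p→x is +8 — a constant shift. Each letter is shifted forward by 8 in the alphabet (a Caesar shift of +8).
Decoding lzqdm: l−8=d, z−8=r, q−8=i, d−8=v, m−8=e.

drive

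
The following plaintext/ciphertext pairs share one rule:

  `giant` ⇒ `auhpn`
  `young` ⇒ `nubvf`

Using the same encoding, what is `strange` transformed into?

The output letters match the input read backwards, each shifted +7: giant reversed is tnaig. The word is reversed, then every letter is shifted forward by 7.
For strange: reverse → egnarts; then shift: e+7=l, g+7=n, n+7=u, a+7=h, r+7=y, t+7=a, s+7=z.

lnuhyaz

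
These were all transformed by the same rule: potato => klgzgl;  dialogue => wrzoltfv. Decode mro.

Each pair mirrors across the alphabet (p↔k, o↔l, t↔g): positions sum to 25. Letters are reflected about the middle of the alphabet (position → 25−position): Atbash.
Undoing it on mro: m↔n, r↔i, o↔l.

nil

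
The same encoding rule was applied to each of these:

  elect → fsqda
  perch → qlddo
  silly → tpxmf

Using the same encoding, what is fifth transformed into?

gpruo

Shifts by position in elect: pos 0: e→f (+1), pos 1: l→s (+7), pos 2: e→q (+12), pos 3: c→d (+1), pos 4: t→a (+7) — repeating every 3. It's a Vigenère-style cipher with numeric key [1,7,12]: position i shifts by key[i mod 3].
For fifth: f+1=g, i+7=p, f+12=r, t+1=u, h+7=o.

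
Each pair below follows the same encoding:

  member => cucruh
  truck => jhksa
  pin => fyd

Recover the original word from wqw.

gag

Compare letters: m→c is +16, e→u is +16, m→c is +16 — a constant shift. Each letter is shifted forward by 16 in the alphabet (a Caesar shift of +16).
Reversing it on wqw: w−16=g, q−16=a, w−16=g.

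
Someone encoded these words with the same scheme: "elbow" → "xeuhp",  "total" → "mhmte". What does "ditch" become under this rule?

wbmva

It's a constant shift of +19 (ROT19).
For ditch: d+19=w, i+19=b, t+19=m, c+19=v, h+19=a.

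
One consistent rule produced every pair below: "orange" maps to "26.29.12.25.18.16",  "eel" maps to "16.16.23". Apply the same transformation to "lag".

o is letter #15 and maps to 26: an offset of 11. Each letter is replaced by its alphabet position (a=1..z=26) + 11.
Applying it to lag: l=12→23, a=1→12, g=7→18.

23.12.18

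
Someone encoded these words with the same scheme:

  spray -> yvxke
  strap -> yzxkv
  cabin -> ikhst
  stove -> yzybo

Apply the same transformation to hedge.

nojmo

The shift depends on letter class: consonant s→y is +6, but vowel a→k is +10. The rule splits by letter class: vowels +10, consonants +6.
Applying it to hedge: h(cons)+6=n, e(vowel)+10=o, d(cons)+6=j, g(cons)+6=m, e(vowel)+10=o.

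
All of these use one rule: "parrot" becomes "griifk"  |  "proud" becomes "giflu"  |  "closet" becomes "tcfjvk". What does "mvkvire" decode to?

Compare letters: p→g is +17, a→r is +17, r→i is +17 — a constant shift. It's a constant shift of +17 (ROT17).
Decoding mvkvire: m−17=v, v−17=e, k−17=t, v−17=e, i−17=r, r−17=a, e−17=n.

veteran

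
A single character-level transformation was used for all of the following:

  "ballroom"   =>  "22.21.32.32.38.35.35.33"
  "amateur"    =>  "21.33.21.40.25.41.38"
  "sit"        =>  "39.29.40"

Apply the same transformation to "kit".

Letters become their 1-based position plus 20 (so a→21, b→22, …).
For kit: k=11→31, i=9→29, t=20→40.

31.29.40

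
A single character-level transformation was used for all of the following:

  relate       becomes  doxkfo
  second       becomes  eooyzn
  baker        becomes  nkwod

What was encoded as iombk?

The shifts repeat in a cycle of length 2: positions 0,1,… shift by +12, +10, then the pattern repeats.
Undoing it on iombk: i−12=w, o−10=e, m−12=a, b−10=r, k−12=y.

weary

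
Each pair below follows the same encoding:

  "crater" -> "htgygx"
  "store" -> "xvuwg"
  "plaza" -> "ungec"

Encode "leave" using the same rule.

Shifts by position in crater: pos 0: c→h (+5), pos 1: r→t (+2), pos 2: a→g (+6), pos 3: t→y (+5), pos 4: e→g (+2), pos 5: r→x (+6) — repeating every 3. The shifts repeat in a cycle of length 3: positions 0,1,… shift by +5, +2, +6, then the pattern repeats.
On leave: l+5=q, e+2=g, a+6=g, v+5=a, e+2=g.

qggag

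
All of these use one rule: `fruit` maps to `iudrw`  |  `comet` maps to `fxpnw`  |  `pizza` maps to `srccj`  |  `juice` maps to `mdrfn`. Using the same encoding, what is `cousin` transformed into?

fxdvrq

The shift depends on letter class: consonant f→i is +3, but vowel u→d is +9. Two shifts are in play — +9 for a/e/i/o/u, +3 for every other letter.
For cousin: c(cons)+3=f, o(vowel)+9=x, u(vowel)+9=d, s(cons)+3=v, i(vowel)+9=r, n(cons)+3=q.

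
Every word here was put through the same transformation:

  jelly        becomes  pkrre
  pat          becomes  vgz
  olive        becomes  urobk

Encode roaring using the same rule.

Compare letters: j→p is +6, e→k is +6, l→r is +6 — a constant shift. This is a Caesar cipher with shift 6.
On roaring: r+6=x, o+6=u, a+6=g, r+6=x, i+6=o, n+6=t, g+6=m.

xugxotm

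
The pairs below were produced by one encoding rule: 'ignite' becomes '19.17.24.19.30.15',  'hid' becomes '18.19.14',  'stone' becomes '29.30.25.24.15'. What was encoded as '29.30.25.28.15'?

store

i is letter #9 and maps to 19: an offset of 10. The number is (letter's place in the alphabet, a=1) + 10.
Undoing it on 29.30.25.28.15: 29→(29−10)÷1=19=s, 30→(30−10)÷1=20=t, 25→(25−10)÷1=15=o, 28→(28−10)÷1=18=r, 15→(15−10)÷1=5=e.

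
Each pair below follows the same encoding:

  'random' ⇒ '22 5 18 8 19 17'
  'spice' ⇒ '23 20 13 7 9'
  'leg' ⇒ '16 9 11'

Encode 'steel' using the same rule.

23 24 9 9 16

r is letter #18 and maps to 22: an offset of 4. Letters become their 1-based position plus 4 (so a→5, b→6, …).
On steel: s=19→23, t=20→24, e=5→9, e=5→9, l=12→16.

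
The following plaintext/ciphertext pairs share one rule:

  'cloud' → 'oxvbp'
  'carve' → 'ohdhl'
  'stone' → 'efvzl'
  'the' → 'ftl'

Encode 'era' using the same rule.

ldh

The shift depends on letter class: consonant c→o is +12, but vowel o→v is +7. Two shifts are in play — +7 for a/e/i/o/u, +12 for every other letter.
Applying it to era: e(vowel)+7=l, r(cons)+12=d, a(vowel)+7=h.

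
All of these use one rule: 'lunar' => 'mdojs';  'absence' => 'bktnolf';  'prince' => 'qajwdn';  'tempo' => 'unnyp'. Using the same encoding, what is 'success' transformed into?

Shifts by position in lunar: pos 0: l→m (+1), pos 1: u→d (+9), pos 2: n→o (+1), pos 3: a→j (+9) — repeating every 2. A repeating key of period 2 is used — shifts +1, +9 over and over.
On success: s+1=t, u+9=d, c+1=d, c+9=l, e+1=f, s+9=b, s+1=t.

tddlfbt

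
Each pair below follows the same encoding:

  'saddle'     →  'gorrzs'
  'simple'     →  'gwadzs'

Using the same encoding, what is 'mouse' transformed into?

Compare letters: s→g is +14, a→o is +14, d→r is +14 — a constant shift. Each letter is shifted forward by 14 in the alphabet (a Caesar shift of +14).
For mouse: m+14=a, o+14=c, u+14=i, s+14=g, e+14=s.

acigs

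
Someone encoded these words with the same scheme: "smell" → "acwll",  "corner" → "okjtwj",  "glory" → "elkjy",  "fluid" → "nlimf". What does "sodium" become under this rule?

This is an affine cipher: with a=0,…,z=25, each position x becomes (17x+6) mod 26.
On sodium: s(18)→17·18+6≡0=a; o(14)→17·14+6≡10=k; d(3)→17·3+6≡5=f; i(8)→17·8+6≡12=m; u(20)→17·20+6≡8=i; m(12)→17·12+6≡2=c (all mod 26).

akfmic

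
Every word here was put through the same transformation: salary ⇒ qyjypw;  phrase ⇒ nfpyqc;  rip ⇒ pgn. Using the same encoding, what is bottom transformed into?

zmrrmk

Compare letters: s→q is +24, a→y is +24, l→j is +24 — a constant shift. Each letter is shifted forward by 24 in the alphabet (a Caesar shift of +24).
On bottom: b+24=z, o+24=m, t+24=r, t+24=r, o+24=m, m+24=k.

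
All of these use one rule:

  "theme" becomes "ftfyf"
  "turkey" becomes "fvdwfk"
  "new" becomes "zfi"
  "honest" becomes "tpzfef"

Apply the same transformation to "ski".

The shift depends on letter class: consonant t→f is +12, but vowel e→f is +1. The rule splits by letter class: vowels +1, consonants +12.
For ski: s(cons)+12=e, k(cons)+12=w, i(vowel)+1=j.

ewj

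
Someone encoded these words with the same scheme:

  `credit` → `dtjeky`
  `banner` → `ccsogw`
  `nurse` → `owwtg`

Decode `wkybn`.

Shifts by position in credit: pos 0: c→d (+1), pos 1: r→t (+2), pos 2: e→j (+5), pos 3: d→e (+1), pos 4: i→k (+2), pos 5: t→y (+5) — repeating every 3. The shifts repeat in a cycle of length 3: positions 0,1,… shift by +1, +2, +5, then the pattern repeats.
Undoing it on wkybn: w−1=v, k−2=i, y−5=t, b−1=a, n−2=l.

vital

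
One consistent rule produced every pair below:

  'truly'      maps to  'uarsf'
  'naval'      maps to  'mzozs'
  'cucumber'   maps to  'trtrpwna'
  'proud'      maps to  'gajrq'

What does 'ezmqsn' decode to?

This is an affine cipher: with a=0,…,z=25, each position x becomes (23x+25) mod 26.
Undoing it on ezmqsn: e(4)→17·(4−25)≡7=h; z(25)→17·(25−25)≡0=a; m(12)→17·(12−25)≡13=n; q(16)→17·(16−25)≡3=d; s(18)→17·(18−25)≡11=l; n(13)→17·(13−25)≡4=e (all mod 26).

handle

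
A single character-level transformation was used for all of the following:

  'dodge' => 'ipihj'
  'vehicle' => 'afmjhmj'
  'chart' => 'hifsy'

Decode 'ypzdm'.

touch

Shifts by position in dodge: pos 0: d→i (+5), pos 1: o→p (+1), pos 2: d→i (+5), pos 3: g→h (+1) — repeating every 2. The shifts repeat in a cycle of length 2: positions 0,1,… shift by +5, +1, then the pattern repeats.
Reversing it on ypzdm: y−5=t, p−1=o, z−5=u, d−1=c, m−5=h.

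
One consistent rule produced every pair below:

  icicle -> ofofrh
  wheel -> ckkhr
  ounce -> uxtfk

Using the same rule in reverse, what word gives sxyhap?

museum

A repeating key of period 2 is used — shifts +6, +3 over and over.
Undoing it on sxyhap: s−6=m, x−3=u, y−6=s, h−3=e, a−6=u, p−3=m.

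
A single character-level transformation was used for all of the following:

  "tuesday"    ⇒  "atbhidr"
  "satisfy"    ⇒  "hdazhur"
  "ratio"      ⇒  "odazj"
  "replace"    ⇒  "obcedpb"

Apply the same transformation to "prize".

cozkb

t(19)→a(0) and u(20)→t(19) fit y≡19x+3 (mod 26); the inverse of 19 mod 26 is 11. This is an affine cipher: with a=0,…,z=25, each position x becomes (19x+3) mod 26.
On prize: p(15)→19·15+3≡2=c; r(17)→19·17+3≡14=o; i(8)→19·8+3≡25=z; z(25)→19·25+3≡10=k; e(4)→19·4+3≡1=b (all mod 26).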